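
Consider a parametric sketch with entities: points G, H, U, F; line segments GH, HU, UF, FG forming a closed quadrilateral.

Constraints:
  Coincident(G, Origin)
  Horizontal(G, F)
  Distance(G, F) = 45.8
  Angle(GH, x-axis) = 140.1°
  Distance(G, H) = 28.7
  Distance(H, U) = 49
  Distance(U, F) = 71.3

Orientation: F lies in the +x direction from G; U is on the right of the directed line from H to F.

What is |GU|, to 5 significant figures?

35.734

G is at the origin; GF is horizontal with |GF| = 45.8 and F in +x, so F = (45.8, 0). GH runs at 140.1° with |GH| = 28.7, so H = (-22.018, 18.410). U is determined by |HU| = 49.0 and |UF| = 71.3 together: it lies at the intersection of circle(H, 49.0) and circle(F, 71.3). With |HF| = 70.272, the foot of the radical line on HF is 16.048 from H and the perpendicular offset is √(49.0² − 16.048²) = 46.298. Taking the right-of-HF solution: U = (-18.659, -30.475).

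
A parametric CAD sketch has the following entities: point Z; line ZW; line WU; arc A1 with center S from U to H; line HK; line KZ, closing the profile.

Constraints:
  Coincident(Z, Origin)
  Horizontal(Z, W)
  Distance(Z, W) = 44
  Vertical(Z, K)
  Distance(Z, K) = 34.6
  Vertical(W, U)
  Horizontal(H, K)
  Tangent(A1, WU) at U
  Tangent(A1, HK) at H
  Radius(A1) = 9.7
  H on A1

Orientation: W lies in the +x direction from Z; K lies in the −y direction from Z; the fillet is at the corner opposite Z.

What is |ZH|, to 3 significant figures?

48.7

Z is at the origin; Z and W share the same y with |ZW| = 44.0 and W on the +x side, so W = (44.0, 0.00). ZK is vertical with |ZK| = 34.6 and K on the −y side, so K = (0.00, -34.6). The virtual corner opposite Z is at (44.0, -34.6). Since A1 is tangent to WU there, SU ⟂ WU and since A1 is tangent to HK there, SH ⟂ HK, with radius 9.7, so the center S sits 9.7 in from both sides at S = (34.3, -24.9). That places the tangent points at U = (44.0, -24.9) on WU and H = (34.3, -34.6) on HK. Then |ZH| = |H − Z| = 48.7.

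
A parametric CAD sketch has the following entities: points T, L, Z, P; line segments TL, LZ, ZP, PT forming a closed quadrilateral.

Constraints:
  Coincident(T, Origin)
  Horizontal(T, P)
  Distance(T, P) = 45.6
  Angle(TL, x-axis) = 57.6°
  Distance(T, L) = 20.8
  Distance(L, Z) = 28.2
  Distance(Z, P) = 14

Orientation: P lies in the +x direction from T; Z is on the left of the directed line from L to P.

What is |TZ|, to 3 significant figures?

40.7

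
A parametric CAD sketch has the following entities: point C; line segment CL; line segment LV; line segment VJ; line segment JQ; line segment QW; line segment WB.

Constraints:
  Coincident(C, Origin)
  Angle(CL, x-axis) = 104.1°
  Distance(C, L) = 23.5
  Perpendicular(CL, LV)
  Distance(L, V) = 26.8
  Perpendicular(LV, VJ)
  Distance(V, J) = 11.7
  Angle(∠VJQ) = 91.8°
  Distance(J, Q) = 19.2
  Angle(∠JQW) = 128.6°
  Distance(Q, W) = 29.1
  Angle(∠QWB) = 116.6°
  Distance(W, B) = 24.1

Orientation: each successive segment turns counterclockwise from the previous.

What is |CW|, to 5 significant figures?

35.204

C is at the origin; CL runs at 104.1° with length 23.5, so L = (-5.7250, 22.792). CL ⟂ LV, so LV runs at -165.90°; with |LV| = 26.8, V = (-31.718, 16.263). LV is perpendicular to VJ, so VJ runs at -75.900°; with |VJ| = 11.7, J = (-28.867, 4.9156). ∠VJQ = 91.8° gives JQ at 12.300° from the x-axis; with |JQ| = 19.2, Q = (-10.108, 9.0058). ∠JQW = 128.6° gives QW at 63.700° from the x-axis; with |QW| = 29.1, W = (2.7854, 35.094). Then |CW| = |W − C| = 35.204.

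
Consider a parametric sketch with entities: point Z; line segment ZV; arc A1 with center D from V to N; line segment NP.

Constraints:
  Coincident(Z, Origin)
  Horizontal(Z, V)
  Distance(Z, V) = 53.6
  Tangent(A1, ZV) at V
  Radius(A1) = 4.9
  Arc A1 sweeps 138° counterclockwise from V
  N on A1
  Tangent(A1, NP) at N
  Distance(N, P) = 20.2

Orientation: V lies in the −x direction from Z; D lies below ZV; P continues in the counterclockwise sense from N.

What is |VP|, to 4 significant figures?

24.98

Z is at the origin; Z and V share the same y with |ZV| = 53.6 and V on the −x side, so V = (-53.60, 0.000). A1 meets ZV tangentially, so DV is at right angles to ZV, so D = V + (0, -4.9) = (-53.60, -4.900). On A1, V sits at bearing 90° from D; a 138° counterclockwise sweep puts N at bearing 228°, so N = D + 4.9·(cos 228°, sin 228°) = (-56.88, -8.541). A1 meets NP tangentially, so DN is at right angles to NP, so NP runs along (−sin 228°, cos 228°); with |NP| = 20.2, P = (-41.87, -22.06). Then |VP| = |P − V| = 24.98.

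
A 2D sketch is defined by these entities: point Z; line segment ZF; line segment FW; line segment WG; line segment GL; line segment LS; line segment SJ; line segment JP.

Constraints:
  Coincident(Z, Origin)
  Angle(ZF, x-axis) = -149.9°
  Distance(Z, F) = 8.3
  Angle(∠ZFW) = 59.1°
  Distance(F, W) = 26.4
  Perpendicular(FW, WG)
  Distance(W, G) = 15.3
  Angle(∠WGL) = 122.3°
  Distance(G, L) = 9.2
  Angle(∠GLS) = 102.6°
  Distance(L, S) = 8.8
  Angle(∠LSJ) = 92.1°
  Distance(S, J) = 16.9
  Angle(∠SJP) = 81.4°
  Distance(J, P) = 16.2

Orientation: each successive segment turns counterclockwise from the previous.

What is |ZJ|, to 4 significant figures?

20.43

Z is at the origin; ZF runs at -149.9° with length 8.3, so F = (-7.181, -4.163). ∠ZFW = 59.1° gives FW at -29.00° from the x-axis; with |FW| = 26.4, W = (15.91, -16.96). FW ⟂ WG, so WG runs at 61.00°; with |WG| = 15.3, G = (23.33, -3.580). ∠WGL = 122.3° gives GL at 118.7° from the x-axis; with |GL| = 9.2, L = (18.91, 4.490). ∠GLS = 102.6° gives LS at -163.9° from the x-axis; with |LS| = 8.8, S = (10.45, 2.050). ∠LSJ = 92.1° gives SJ at -76.00° from the x-axis; with |SJ| = 16.9, J = (14.54, -14.35). Then |ZJ| = |J − Z| = 20.43.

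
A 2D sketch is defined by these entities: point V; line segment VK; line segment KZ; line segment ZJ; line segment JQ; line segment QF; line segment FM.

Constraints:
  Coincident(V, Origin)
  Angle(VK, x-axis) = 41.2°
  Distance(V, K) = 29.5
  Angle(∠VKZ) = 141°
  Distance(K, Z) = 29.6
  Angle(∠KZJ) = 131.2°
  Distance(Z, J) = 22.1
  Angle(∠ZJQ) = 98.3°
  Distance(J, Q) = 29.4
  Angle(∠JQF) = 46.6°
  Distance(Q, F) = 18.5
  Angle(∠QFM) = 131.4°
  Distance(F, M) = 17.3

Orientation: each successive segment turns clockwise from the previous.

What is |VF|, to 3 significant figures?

46.1

V is at the origin; VK runs at 41.2° with length 29.5, so K = (22.2, 19.4). ∠VKZ = 141.0° gives KZ at 2.20° from the x-axis; with |KZ| = 29.6, Z = (51.8, 20.6). ∠KZJ = 131.2° gives ZJ at -46.6° from the x-axis; with |ZJ| = 22.1, J = (67.0, 4.51). ∠ZJQ = 98.3° gives JQ at -128° from the x-axis; with |JQ| = 29.4, Q = (48.7, -18.6). ∠JQF = 46.6° gives QF at 98.3° from the x-axis; with |QF| = 18.5, F = (46.1, -0.256). Then |VF| = |F − V| = 46.1.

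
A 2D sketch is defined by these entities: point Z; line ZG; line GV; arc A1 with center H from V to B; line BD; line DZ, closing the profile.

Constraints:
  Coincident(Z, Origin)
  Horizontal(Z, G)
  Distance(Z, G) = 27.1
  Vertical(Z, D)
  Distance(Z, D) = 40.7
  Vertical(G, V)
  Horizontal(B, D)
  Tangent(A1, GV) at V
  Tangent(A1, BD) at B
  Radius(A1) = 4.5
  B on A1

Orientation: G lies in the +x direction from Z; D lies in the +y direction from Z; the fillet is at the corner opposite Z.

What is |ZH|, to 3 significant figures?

42.7

Z and D share the same x with |ZD| = 40.7 and D on the +y side, so D = (0.00, 40.7). The virtual corner opposite Z is at (27.1, 40.7). Since A1 is tangent to GV there, HV ⟂ GV and tangency of A1 to BD means the radius HB is perpendicular to BD, with radius 4.5, so the center H sits 4.5 in from both sides at H = (22.6, 36.2). Then |ZH| = |H − Z| = 42.7.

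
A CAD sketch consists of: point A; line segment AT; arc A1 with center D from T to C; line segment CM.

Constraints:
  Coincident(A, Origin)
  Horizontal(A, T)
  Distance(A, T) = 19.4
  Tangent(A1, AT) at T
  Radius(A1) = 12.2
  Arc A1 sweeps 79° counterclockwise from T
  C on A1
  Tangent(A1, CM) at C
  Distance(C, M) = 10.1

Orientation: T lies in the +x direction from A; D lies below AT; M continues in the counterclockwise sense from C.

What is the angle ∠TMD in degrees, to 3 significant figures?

26.3°

A is at the origin; AT is horizontal with |AT| = 19.4 and T on the +x side, so T = (19.4, 0.00). Tangency of A1 to AT means the radius DT is perpendicular to AT, so D = T + (0, -12.2) = (19.4, -12.2). On A1, T sits at bearing 90° from D; a 79° counterclockwise sweep puts C at bearing 169°, so C = D + 12.2·(cos 169°, sin 169°) = (7.42, -9.87). The tangent condition forces DC to be normal to CM, so CM runs along (−sin 169°, cos 169°); with |CM| = 10.1, M = (5.50, -19.8). Then cos ∠TMD = MT·MD / (|MT||MD|), giving 26.3°.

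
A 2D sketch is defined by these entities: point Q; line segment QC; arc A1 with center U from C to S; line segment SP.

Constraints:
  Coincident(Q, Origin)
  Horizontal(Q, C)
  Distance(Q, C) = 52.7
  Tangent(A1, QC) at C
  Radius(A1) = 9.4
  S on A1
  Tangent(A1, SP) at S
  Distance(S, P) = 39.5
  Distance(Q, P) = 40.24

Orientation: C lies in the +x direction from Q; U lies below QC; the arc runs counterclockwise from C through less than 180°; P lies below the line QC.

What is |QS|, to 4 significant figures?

45.48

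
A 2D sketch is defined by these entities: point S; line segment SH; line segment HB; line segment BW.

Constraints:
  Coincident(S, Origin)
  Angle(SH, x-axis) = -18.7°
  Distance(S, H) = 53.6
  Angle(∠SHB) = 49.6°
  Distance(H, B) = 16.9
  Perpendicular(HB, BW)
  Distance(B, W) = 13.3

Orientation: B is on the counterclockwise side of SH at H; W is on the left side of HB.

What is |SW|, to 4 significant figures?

32.79

S is at the origin; SH runs at -18.7° with length 53.6, so H = 53.6·(cos -18.7°, sin -18.7°) = (50.77, -17.18). ∠SHB = 49.6°, so HB runs at -18.7° + (180° − 49.6°) = 111.7° from the x-axis; with |HB| = 16.9, B = H + 16.9·(cos 111.7°, sin 111.7°) = (44.52, -1.483). HB ⟂ BW; with |BW| = 13.3 on the left of HB, W = B + 13.3·(-0.9291, -0.3697) = (32.16, -6.400). Then |SW| = |W − S| = 32.79.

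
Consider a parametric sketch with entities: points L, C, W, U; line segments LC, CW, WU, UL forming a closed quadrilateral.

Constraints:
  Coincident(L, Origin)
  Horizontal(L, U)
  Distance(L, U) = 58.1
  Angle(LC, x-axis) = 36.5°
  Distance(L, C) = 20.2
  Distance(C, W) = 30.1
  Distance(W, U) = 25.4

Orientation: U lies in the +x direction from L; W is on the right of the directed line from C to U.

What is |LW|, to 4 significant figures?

37.08

Checks: |CW| = 30.10 ✓; |WU| = 25.40 ✓.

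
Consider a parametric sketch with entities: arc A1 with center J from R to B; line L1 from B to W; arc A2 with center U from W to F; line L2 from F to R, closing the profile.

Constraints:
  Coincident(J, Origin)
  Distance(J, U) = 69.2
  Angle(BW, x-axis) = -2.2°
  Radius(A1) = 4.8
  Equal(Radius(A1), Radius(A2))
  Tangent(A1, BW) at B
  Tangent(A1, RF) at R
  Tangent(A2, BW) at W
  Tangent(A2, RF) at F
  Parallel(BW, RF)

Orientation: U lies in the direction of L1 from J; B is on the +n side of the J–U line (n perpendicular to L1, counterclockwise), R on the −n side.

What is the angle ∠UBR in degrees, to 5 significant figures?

86.032°

The slot axis is L1's direction at -2.2°, so u = (cos -2.2°, sin -2.2°) = (0.99926, -0.038388) and n = (−sin -2.2°, cos -2.2°) = (0.038388, 0.99926). J is at the origin and U lies 69.2 along u from J, so U = 69.2·u = (69.149, -2.6564). Tangency of A1 to both parallel lines with radius 4.8 puts B and R at J ± 4.8·n: B = (0.18426, 4.7965), R = (-0.18426, -4.7965). Then cos ∠UBR = BU·BR / (|BU||BR|), giving 86.032°.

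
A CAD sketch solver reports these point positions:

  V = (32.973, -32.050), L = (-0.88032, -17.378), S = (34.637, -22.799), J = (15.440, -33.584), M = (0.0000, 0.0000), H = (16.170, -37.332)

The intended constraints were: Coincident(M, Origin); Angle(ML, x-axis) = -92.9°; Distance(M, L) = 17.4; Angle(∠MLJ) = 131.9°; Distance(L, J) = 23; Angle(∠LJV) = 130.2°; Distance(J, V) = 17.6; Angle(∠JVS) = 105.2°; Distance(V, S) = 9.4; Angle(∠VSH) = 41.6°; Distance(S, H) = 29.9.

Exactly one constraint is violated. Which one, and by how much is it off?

Distance(S, H) = 29.9 — off by 6.40.

M = (0.00, 0.00) ✓; ML at -92.90° ✓; |ML| = 17.40 ✓; ∠MLJ = 131.9° ✓; |LJ| = 23.00 ✓; ∠LJV = 130.2° ✓; |JV| = 17.60 ✓; ∠JVS = 105.2° ✓; |VS| = 9.399 ✓; ∠VSH = 41.60° ✓; |SH| = 23.50 ✗.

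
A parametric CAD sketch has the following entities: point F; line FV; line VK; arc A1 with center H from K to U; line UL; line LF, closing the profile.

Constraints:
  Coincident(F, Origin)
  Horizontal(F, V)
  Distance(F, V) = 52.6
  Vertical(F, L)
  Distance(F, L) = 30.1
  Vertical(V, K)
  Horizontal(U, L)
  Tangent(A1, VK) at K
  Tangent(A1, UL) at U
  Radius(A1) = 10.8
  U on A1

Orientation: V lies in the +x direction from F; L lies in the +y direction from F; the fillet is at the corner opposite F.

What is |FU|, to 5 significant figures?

51.510

The virtual corner opposite F is at (52.600, 30.100). The tangent condition forces HK to be normal to VK and A1 meets UL tangentially, so HU is at right angles to UL, with radius 10.8, so the center H sits 10.8 in from both sides at H = (41.800, 19.300). That places the tangent points at K = (52.600, 19.300) on VK and U = (41.800, 30.100) on UL. Then |FU| = |U − F| = 51.510.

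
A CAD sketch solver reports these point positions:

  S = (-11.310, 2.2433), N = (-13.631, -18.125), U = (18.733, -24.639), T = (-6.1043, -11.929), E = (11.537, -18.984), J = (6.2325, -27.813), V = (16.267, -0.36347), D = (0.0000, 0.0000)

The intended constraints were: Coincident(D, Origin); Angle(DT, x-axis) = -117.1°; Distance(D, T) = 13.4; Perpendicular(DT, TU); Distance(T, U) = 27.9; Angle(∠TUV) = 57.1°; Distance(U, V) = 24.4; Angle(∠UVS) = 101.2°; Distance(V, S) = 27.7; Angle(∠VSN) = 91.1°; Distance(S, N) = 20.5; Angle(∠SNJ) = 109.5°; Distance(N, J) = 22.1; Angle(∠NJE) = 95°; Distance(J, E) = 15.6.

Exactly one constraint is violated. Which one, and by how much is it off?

Distance(J, E) = 15.6 — off by 5.30.

D = (0.00, 0.00) ✓; DT at -117.1° ✓; |DT| = 13.40 ✓; ∠(DT, TU) = 90.00° ✓; |TU| = 27.90 ✓; ∠TUV = 57.10° ✓; |UV| = 24.40 ✓; ∠UVS = 101.2° ✓; |VS| = 27.70 ✓; ∠VSN = 91.10° ✓; |SN| = 20.50 ✓; ∠SNJ = 109.5° ✓; |NJ| = 22.10 ✓; ∠NJE = 95.00° ✓; |JE| = 10.30 ✗.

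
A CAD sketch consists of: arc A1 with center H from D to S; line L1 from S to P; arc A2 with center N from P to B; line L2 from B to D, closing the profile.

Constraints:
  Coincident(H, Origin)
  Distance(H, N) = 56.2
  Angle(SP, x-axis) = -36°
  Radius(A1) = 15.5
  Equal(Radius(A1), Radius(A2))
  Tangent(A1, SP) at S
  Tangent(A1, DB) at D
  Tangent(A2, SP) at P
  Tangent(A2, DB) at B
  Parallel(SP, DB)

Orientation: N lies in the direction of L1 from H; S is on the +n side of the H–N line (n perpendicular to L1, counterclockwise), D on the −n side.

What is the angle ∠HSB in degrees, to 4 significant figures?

61.12°

The slot axis is L1's direction at -36.0°, so u = (cos -36.0°, sin -36.0°) = (0.8090, -0.5878) and n = (−sin -36.0°, cos -36.0°) = (0.5878, 0.8090). H is at the origin and N lies 56.2 along u from H, so N = 56.2·u = (45.47, -33.03). Tangency of A1 to both parallel lines with radius 15.5 puts S and D at H ± 15.5·n: S = (9.111, 12.54), D = (-9.111, -12.54). Equal radii place P and B the same way about N: P = N + 15.5·n = (54.58, -20.49), B = N − 15.5·n = (36.36, -45.57). Then cos ∠HSB = SH·SB / (|SH||SB|), giving 61.12°.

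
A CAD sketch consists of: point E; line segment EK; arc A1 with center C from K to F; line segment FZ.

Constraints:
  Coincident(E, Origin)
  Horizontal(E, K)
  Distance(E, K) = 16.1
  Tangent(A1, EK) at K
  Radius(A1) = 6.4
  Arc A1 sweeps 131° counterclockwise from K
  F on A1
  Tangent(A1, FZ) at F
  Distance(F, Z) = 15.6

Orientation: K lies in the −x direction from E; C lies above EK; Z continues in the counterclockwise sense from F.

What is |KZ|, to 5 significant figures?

23.016

E is at the origin; EK is horizontal with |EK| = 16.1 and K on the −x side, so K = (-16.100, 0.0000). Tangency of A1 to EK means the radius CK is perpendicular to EK, so C = K + (0, 6.4) = (-16.100, 6.4000). On A1, K sits at bearing -90° from C; a 131° counterclockwise sweep puts F at bearing 41°, so F = C + 6.4·(cos 41°, sin 41°) = (-11.270, 10.599). A1 meets FZ tangentially, so CF is at right angles to FZ, so FZ runs along (−sin 41°, cos 41°); with |FZ| = 15.6, Z = (-21.504, 22.372). Then |KZ| = |Z − K| = 23.016.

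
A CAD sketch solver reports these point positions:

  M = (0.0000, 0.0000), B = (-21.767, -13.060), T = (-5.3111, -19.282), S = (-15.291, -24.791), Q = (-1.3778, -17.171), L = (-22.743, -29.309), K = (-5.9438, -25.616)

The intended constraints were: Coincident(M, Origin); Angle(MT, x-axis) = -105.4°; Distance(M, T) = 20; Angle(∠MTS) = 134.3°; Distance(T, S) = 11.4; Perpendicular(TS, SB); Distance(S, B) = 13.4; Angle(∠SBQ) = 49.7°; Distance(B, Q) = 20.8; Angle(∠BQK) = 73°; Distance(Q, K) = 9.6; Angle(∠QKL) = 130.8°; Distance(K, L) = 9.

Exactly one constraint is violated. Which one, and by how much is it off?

Distance(K, L) = 9 — off by 8.20.

M = (0.00, 0.00) ✓; MT at -105.4° ✓; |MT| = 20.00 ✓; ∠MTS = 134.3° ✓; |TS| = 11.40 ✓; ∠(TS, SB) = 90.00° ✓; |SB| = 13.40 ✓; ∠SBQ = 49.70° ✓; |BQ| = 20.80 ✓; ∠BQK = 73.00° ✓; |QK| = 9.600 ✓; ∠QKL = 130.8° ✓; |KL| = 17.20 ✗.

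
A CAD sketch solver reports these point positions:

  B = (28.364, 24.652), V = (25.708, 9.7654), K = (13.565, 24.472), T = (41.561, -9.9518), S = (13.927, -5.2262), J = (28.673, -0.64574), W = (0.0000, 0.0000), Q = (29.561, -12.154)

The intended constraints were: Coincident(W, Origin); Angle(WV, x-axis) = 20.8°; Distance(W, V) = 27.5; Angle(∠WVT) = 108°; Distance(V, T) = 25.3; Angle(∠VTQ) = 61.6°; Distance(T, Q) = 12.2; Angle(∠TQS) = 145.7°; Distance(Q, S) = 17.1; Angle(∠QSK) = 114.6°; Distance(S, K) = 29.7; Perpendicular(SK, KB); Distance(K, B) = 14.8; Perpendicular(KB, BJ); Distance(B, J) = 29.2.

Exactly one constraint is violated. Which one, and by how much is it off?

Distance(B, J) = 29.2 — off by 3.90.

W = (0.00, 0.00) ✓; WV at 20.80° ✓; |WV| = 27.50 ✓; ∠WVT = 108.0° ✓; |VT| = 25.30 ✓; ∠VTQ = 61.60° ✓; |TQ| = 12.20 ✓; ∠TQS = 145.7° ✓; |QS| = 17.10 ✓; ∠QSK = 114.6° ✓; |SK| = 29.70 ✓; ∠(SK, KB) = 90.00° ✓; |KB| = 14.80 ✓; ∠(KB, BJ) = 90.00° ✓; |BJ| = 25.30 ✗.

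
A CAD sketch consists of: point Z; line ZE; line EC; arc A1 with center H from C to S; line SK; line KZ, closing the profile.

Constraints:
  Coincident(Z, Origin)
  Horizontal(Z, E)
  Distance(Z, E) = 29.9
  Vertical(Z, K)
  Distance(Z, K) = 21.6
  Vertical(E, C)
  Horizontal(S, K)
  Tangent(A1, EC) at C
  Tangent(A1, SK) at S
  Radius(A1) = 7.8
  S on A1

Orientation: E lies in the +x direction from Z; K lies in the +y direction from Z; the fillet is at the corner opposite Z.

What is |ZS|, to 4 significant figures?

30.90

The virtual corner opposite Z is at (29.90, 21.60). A1 meets EC tangentially, so HC is at right angles to EC and since A1 is tangent to SK there, HS ⟂ SK, with radius 7.8, so the center H sits 7.8 in from both sides at H = (22.10, 13.80). That places the tangent points at C = (29.90, 13.80) on EC and S = (22.10, 21.60) on SK. Then |ZS| = |S − Z| = 30.90.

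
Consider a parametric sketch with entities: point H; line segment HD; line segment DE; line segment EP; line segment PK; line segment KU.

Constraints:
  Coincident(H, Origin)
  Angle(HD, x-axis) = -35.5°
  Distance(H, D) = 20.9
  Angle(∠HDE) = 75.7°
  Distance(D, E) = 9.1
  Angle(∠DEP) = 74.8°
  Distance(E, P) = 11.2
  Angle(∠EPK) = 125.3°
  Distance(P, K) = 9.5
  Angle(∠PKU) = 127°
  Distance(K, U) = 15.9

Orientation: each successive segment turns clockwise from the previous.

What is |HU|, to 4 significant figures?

25.92

∠EPK = 125.3° gives PK at 60.30° from the x-axis; with |PK| = 9.5, K = (10.04, 0.3923). ∠PKU = 127.0° gives KU at 7.300° from the x-axis; with |KU| = 15.9, U = (25.81, 2.413). Then |HU| = |U − H| = 25.92.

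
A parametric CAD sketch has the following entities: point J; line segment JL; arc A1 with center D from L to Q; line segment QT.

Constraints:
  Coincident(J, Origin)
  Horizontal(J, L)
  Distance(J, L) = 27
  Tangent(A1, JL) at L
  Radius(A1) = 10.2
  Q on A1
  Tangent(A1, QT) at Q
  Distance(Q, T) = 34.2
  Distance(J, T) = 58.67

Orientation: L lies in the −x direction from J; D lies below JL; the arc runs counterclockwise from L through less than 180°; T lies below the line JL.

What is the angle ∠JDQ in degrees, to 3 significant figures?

156°

Checks: ∠(DL, LJ) = 90.00° ✓; |DQ| = 10.20 ✓; ∠(DQ, QT) = 90.00° ✓; |QT| = 34.20 ✓; |JT| = 58.67 ✓.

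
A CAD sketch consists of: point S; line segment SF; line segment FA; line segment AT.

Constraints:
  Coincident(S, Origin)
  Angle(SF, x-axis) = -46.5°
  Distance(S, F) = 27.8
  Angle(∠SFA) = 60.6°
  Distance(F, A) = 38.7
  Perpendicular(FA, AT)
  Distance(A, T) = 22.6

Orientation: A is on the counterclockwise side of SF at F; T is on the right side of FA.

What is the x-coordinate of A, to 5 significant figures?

30.516

S is at the origin; SF runs at -46.5° with length 27.8, so F = 27.8·(cos -46.5°, sin -46.5°) = (19.136, -20.165). ∠SFA = 60.6°, so FA runs at -46.5° + (180° − 60.6°) = 72.900° from the x-axis; with |FA| = 38.7, A = F + 38.7·(cos 72.900°, sin 72.900°) = (30.516, 16.824). So A.x = 30.516.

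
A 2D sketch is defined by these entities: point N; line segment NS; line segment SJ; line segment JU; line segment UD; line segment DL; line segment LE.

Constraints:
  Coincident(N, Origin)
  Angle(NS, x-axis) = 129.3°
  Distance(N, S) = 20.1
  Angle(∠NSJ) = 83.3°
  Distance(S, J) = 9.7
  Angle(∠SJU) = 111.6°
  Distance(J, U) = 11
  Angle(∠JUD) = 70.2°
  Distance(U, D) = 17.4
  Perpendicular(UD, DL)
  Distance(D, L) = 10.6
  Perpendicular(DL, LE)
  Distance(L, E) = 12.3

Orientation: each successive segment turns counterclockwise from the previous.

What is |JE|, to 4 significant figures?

1.396

N is at the origin; NS runs at 129.3° with length 20.1, so S = (-12.73, 15.55). ∠NSJ = 83.3° gives SJ at -134.0° from the x-axis; with |SJ| = 9.7, J = (-19.47, 8.577). ∠SJU = 111.6° gives JU at -65.60° from the x-axis; with |JU| = 11.0, U = (-14.92, -1.441). ∠JUD = 70.2° gives UD at 44.20° from the x-axis; with |UD| = 17.4, D = (-2.451, 10.69). UD is perpendicular to DL, so DL runs at 134.2°; with |DL| = 10.6, L = (-9.841, 18.29). DL is perpendicular to LE, so LE runs at -135.8°; with |LE| = 12.3, E = (-18.66, 9.714). Then |JE| = |E − J| = 1.396.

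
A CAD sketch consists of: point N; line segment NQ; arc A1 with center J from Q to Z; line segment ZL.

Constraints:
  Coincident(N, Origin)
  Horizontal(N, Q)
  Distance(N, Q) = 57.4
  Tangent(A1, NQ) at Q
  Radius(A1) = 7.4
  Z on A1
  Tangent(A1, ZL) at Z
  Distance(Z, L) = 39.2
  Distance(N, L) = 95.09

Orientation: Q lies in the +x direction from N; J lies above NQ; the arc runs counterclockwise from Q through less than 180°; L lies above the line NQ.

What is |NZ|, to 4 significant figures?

62.71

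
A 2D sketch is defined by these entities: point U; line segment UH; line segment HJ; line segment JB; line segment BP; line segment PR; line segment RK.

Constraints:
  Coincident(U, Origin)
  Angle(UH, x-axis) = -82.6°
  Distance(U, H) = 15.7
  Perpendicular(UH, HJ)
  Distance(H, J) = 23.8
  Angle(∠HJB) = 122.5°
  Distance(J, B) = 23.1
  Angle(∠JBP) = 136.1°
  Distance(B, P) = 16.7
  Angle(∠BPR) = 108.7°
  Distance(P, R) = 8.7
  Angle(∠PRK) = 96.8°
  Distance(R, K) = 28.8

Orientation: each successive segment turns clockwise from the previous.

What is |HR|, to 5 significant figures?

44.221

U is at the origin; UH runs at -82.6° with length 15.7, so H = (2.0221, -15.569). UH is perpendicular to HJ, so HJ runs at -172.60°; with |HJ| = 23.8, J = (-21.580, -18.635). ∠HJB = 122.5° gives JB at 129.90° from the x-axis; with |JB| = 23.1, B = (-36.397, -0.91306). ∠JBP = 136.1° gives BP at 86.000° from the x-axis; with |BP| = 16.7, P = (-35.232, 15.746). ∠BPR = 108.7° gives PR at 14.700° from the x-axis; with |PR| = 8.7, R = (-26.817, 17.954). Then |HR| = |R − H| = 44.221.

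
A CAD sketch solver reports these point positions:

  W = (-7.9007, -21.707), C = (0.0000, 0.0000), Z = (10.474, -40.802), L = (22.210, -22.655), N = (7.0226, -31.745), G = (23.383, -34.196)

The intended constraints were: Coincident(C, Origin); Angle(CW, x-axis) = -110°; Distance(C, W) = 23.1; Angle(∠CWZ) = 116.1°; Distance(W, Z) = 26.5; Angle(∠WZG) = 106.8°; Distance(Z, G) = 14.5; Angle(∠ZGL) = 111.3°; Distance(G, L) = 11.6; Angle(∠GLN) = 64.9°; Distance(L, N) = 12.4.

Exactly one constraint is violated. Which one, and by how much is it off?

Distance(L, N) = 12.4 — off by 5.30.

C = (0.00, 0.00) ✓; CW at -110.0° ✓; |CW| = 23.10 ✓; ∠CWZ = 116.1° ✓; |WZ| = 26.50 ✓; ∠WZG = 106.8° ✓; |ZG| = 14.50 ✓; ∠ZGL = 111.3° ✓; |GL| = 11.60 ✓; ∠GLN = 64.90° ✓; |LN| = 17.70 ✗.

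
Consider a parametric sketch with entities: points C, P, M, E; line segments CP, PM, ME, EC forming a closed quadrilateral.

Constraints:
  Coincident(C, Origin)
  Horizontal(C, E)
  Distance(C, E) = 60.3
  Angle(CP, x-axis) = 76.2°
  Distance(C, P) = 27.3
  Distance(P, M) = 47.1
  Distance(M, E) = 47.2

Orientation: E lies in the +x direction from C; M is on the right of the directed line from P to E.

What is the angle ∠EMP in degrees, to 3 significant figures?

79.0°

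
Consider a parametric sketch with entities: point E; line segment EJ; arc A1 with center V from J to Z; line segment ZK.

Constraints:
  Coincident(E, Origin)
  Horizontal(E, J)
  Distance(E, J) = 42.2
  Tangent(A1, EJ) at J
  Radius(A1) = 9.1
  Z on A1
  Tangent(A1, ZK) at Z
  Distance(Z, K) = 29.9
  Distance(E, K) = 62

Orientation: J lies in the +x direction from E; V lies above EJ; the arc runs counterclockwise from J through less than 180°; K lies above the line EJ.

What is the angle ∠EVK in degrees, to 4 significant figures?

111.8°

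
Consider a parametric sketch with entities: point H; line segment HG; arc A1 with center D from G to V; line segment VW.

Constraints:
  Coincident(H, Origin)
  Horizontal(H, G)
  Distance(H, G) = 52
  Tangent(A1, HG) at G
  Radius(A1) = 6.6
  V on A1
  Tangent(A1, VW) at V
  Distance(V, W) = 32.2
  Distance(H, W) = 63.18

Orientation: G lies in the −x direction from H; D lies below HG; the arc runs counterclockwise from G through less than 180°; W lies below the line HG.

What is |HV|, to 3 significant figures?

58.9

Checks: |DV| = 6.600 ✓; ∠(DV, VW) = 90.00° ✓; |VW| = 32.20 ✓; |HW| = 63.18 ✓.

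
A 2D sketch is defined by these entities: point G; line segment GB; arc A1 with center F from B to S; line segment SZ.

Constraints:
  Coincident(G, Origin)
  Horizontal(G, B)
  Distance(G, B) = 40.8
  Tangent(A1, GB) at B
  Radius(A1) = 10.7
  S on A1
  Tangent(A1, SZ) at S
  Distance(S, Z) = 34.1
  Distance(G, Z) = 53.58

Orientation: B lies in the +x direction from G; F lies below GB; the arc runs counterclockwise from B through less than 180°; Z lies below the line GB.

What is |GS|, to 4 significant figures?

31.90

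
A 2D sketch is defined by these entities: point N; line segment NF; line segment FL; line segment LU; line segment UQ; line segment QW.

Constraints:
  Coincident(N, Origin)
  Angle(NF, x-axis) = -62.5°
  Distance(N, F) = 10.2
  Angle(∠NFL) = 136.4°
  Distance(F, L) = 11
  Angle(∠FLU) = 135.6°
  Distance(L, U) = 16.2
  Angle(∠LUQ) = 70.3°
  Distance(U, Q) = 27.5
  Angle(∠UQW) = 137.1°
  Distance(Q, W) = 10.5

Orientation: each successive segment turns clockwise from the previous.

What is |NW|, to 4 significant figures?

14.09

N is at the origin; NF runs at -62.5° with length 10.2, so F = (4.710, -9.048). ∠NFL = 136.4° gives FL at -106.1° from the x-axis; with |FL| = 11.0, L = (1.659, -19.62). ∠FLU = 135.6° gives LU at -150.5° from the x-axis; with |LU| = 16.2, U = (-12.44, -27.59). ∠LUQ = 70.3° gives UQ at 99.80° from the x-axis; with |UQ| = 27.5, Q = (-17.12, -0.4946). ∠UQW = 137.1° gives QW at 56.90° from the x-axis; with |QW| = 10.5, W = (-11.39, 8.301). Then |NW| = |W − N| = 14.09.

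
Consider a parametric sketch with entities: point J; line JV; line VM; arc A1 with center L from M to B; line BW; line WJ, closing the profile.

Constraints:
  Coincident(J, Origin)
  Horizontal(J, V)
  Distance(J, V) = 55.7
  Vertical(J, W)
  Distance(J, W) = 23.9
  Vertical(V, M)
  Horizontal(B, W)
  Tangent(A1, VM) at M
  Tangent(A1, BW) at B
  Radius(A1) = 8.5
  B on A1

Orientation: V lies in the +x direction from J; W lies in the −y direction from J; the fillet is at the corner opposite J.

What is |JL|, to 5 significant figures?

49.649

J is at the origin; JV is horizontal with |JV| = 55.7 and V on the +x side, so V = (55.700, 0.0000). J and W share the same x with |JW| = 23.9 and W on the −y side, so W = (0.0000, -23.900). The virtual corner opposite J is at (55.700, -23.900). The tangent condition forces LM to be normal to VM and since A1 is tangent to BW there, LB ⟂ BW, with radius 8.5, so the center L sits 8.5 in from both sides at L = (47.200, -15.400). Then |JL| = |L − J| = 49.649.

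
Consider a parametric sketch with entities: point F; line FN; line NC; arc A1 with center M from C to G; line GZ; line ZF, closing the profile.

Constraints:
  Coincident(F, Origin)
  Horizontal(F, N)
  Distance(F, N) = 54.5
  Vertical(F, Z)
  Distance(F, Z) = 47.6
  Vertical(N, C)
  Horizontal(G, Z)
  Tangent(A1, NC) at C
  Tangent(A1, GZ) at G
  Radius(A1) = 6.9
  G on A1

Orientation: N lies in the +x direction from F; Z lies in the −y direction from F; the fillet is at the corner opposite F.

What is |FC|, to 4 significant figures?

68.02

F is at the origin; FN is horizontal with |FN| = 54.5 and N on the +x side, so N = (54.50, 0.000). F and Z share the same x with |FZ| = 47.6 and Z on the −y side, so Z = (0.000, -47.60). The virtual corner opposite F is at (54.50, -47.60). A1 meets NC tangentially, so MC is at right angles to NC and A1 meets GZ tangentially, so MG is at right angles to GZ, with radius 6.9, so the center M sits 6.9 in from both sides at M = (47.60, -40.70). That places the tangent points at C = (54.50, -40.70) on NC and G = (47.60, -47.60) on GZ. Then |FC| = |C − F| = 68.02.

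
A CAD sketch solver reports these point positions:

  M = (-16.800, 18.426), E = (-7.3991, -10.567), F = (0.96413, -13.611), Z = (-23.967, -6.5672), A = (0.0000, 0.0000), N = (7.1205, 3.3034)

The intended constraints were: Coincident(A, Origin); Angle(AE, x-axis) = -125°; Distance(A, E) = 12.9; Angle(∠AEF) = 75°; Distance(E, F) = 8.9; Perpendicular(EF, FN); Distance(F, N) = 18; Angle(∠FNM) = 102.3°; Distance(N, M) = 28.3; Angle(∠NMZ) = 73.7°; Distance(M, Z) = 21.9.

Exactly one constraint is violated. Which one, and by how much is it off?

Distance(M, Z) = 21.9 — off by 4.10.

A = (0.00, 0.00) ✓; AE at -125.0° ✓; |AE| = 12.90 ✓; ∠AEF = 75.00° ✓; |EF| = 8.900 ✓; ∠(EF, FN) = 90.00° ✓; |FN| = 18.00 ✓; ∠FNM = 102.3° ✓; |NM| = 28.30 ✓; ∠NMZ = 73.70° ✓; |MZ| = 26.00 ✗.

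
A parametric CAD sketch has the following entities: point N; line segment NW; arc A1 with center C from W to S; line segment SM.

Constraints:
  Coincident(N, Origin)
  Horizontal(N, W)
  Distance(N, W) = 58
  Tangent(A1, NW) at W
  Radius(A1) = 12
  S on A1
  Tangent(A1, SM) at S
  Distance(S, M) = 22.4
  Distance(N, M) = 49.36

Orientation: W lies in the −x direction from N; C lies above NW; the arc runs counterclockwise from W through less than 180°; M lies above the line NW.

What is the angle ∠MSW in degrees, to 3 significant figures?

144°

Checks: |CS| = 12.00 ✓; ∠(CS, SM) = 90.00° ✓; |SM| = 22.40 ✓; |NM| = 49.36 ✓.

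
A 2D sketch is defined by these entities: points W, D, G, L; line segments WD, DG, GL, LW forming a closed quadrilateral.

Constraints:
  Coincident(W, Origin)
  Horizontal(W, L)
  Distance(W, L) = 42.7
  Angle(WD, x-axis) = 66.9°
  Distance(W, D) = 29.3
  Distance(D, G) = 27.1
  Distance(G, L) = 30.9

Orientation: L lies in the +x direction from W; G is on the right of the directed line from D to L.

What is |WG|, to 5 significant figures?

11.801

W is at the origin; W and L share the same y with |WL| = 42.7 and L in +x, so L = (42.7, 0). WD runs at 66.9° with |WD| = 29.3, so D = (11.495, 26.951). G is determined by |DG| = 27.1 and |GL| = 30.9 together: it lies at the intersection of circle(D, 27.1) and circle(L, 30.9). With |DL| = 41.232, the foot of the radical line on DL is 17.943 from D and the perpendicular offset is √(27.1² − 17.943²) = 20.309. Taking the right-of-DL solution: G = (11.800, -0.14752).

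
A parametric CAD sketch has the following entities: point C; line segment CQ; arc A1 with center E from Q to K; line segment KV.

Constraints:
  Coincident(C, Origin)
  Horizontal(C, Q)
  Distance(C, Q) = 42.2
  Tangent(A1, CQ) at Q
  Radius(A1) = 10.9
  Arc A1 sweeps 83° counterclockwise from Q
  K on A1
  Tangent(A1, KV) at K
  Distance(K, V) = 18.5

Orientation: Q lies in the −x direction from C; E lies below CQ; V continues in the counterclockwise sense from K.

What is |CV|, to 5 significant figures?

61.931

On A1, Q sits at bearing 90° from E; an 83° counterclockwise sweep puts K at bearing 173°, so K = E + 10.9·(cos 173°, sin 173°) = (-53.019, -9.5716). A1 meets KV tangentially, so EK is at right angles to KV, so KV runs along (−sin 173°, cos 173°); with |KV| = 18.5, V = (-55.273, -27.934). Then |CV| = |V − C| = 61.931.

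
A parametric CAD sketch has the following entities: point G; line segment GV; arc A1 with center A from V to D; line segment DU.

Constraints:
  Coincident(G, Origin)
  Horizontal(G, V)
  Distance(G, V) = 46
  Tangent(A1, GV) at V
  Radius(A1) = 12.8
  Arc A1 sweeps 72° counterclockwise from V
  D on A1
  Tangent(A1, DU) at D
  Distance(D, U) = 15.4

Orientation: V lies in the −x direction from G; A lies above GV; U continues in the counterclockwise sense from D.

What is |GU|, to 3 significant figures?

37.4

G is at the origin; G and V share the same y with |GV| = 46.0 and V on the −x side, so V = (-46.0, 0.00). Since A1 is tangent to GV there, AV ⟂ GV, so A = V + (0, 12.8) = (-46.0, 12.8). On A1, V sits at bearing -90° from A; a 72° counterclockwise sweep puts D at bearing -18°, so D = A + 12.8·(cos -18°, sin -18°) = (-33.8, 8.84). Since A1 is tangent to DU there, AD ⟂ DU, so DU runs along (−sin -18°, cos -18°); with |DU| = 15.4, U = (-29.1, 23.5). Then |GU| = |U − G| = 37.4.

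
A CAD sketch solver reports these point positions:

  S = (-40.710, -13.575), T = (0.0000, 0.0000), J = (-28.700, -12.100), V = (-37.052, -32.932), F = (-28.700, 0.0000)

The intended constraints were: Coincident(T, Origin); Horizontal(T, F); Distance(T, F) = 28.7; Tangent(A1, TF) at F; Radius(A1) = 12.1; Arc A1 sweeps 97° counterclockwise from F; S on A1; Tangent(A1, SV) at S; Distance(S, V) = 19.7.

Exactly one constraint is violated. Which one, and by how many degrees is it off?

Tangent(A1, SV) at S — off by 3.70°.

T = (0.00, 0.00) ✓; T.y = 0.00, F.y = 0.00 ✓; |TF| = 28.70 ✓; ∠(JF, FT) = 90.00° ✓; |JF| = 12.10 ✓; bearing(J→S) − bearing(J→F) = 97.00° ✓; |JS| = 12.10 ✓; ∠(JS, SV) = 86.30° ✗; |SV| = 19.70 ✓.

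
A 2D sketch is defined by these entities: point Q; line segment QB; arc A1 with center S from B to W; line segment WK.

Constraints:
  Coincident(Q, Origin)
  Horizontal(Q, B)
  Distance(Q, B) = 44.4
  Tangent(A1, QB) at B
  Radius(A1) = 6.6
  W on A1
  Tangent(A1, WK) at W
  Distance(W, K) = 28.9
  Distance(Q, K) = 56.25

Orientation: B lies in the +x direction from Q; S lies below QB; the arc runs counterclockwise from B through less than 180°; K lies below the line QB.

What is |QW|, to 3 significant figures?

38.7

Checks: |SW| = 6.600 ✓; ∠(SW, WK) = 90.00° ✓; |WK| = 28.90 ✓; |QK| = 56.25 ✓.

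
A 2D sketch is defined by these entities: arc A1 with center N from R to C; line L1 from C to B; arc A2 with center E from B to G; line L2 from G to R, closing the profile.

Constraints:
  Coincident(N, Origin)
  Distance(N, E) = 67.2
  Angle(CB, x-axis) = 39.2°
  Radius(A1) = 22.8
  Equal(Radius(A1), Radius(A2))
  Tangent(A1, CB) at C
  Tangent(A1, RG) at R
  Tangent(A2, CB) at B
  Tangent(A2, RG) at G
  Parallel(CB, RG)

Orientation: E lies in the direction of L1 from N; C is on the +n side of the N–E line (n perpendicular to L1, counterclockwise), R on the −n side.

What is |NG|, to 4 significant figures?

70.96

The slot axis is L1's direction at 39.2°, so u = (cos 39.2°, sin 39.2°) = (0.7749, 0.6320) and n = (−sin 39.2°, cos 39.2°) = (-0.6320, 0.7749). N is at the origin and E lies 67.2 along u from N, so E = 67.2·u = (52.08, 42.47). Tangency of A1 to both parallel lines with radius 22.8 puts C and R at N ± 22.8·n: C = (-14.41, 17.67), R = (14.41, -17.67). Equal radii place B and G the same way about E: B = E + 22.8·n = (37.67, 60.14), G = E − 22.8·n = (66.49, 24.80). Then |NG| = |G − N| = 70.96.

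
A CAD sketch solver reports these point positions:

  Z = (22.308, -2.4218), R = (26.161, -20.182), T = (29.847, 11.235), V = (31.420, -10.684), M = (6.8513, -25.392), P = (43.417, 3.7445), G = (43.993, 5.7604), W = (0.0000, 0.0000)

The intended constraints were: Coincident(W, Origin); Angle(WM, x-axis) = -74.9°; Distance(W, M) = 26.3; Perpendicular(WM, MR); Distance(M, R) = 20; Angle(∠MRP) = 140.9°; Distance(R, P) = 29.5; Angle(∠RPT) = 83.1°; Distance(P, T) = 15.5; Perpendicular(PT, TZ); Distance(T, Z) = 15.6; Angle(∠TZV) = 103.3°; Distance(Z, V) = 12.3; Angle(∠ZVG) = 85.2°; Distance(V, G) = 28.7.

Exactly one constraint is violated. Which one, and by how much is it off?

Distance(V, G) = 28.7 — off by 8.00.

W = (0.00, 0.00) ✓; WM at -74.90° ✓; |WM| = 26.30 ✓; ∠(WM, MR) = 90.00° ✓; |MR| = 20.00 ✓; ∠MRP = 140.9° ✓; |RP| = 29.50 ✓; ∠RPT = 83.10° ✓; |PT| = 15.50 ✓; ∠(PT, TZ) = 90.00° ✓; |TZ| = 15.60 ✓; ∠TZV = 103.3° ✓; |ZV| = 12.30 ✓; ∠ZVG = 85.20° ✓; |VG| = 20.70 ✗.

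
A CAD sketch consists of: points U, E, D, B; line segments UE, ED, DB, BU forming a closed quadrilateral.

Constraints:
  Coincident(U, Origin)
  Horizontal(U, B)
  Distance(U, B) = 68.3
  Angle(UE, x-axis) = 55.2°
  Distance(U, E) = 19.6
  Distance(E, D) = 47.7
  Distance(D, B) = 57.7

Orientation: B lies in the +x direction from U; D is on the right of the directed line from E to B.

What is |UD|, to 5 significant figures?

36.537

Checks: |UB| = 68.30 ✓; |UE| = 19.60 ✓; |ED| = 47.70 ✓; |DB| = 57.70 ✓.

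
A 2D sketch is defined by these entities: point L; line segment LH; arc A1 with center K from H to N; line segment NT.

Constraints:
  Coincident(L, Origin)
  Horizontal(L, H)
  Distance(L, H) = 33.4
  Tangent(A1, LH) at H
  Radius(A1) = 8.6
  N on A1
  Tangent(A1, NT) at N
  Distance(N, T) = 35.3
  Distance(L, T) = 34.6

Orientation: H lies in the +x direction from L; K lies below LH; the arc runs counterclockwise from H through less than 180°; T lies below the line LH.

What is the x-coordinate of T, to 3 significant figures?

7.26

Checks: ∠(KH, HL) = 90.00° ✓; |KN| = 8.600 ✓; ∠(KN, NT) = 90.00° ✓; |NT| = 35.30 ✓; |LT| = 34.60 ✓.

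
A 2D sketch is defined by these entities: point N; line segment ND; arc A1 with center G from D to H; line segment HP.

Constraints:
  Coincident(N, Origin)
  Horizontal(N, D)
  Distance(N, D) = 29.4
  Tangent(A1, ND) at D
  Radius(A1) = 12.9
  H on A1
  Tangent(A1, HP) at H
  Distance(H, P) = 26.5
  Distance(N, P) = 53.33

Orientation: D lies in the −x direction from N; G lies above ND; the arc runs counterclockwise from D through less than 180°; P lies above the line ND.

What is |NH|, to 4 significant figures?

27.07

Checks: N.y = 0.00, D.y = 0.00 ✓; |GH| = 12.90 ✓; ∠(GH, HP) = 90.00° ✓; |HP| = 26.50 ✓; |NP| = 53.33 ✓.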